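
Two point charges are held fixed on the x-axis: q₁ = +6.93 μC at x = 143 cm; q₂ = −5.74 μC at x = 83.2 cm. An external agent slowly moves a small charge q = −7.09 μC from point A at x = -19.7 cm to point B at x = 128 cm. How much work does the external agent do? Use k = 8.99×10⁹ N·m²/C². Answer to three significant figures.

For quasistatic motion the external work equals the change in potential energy: W_ext = qΔV = q(V_B − V_A).
At A: distances to the source charges are 1.63 m, 1.03 m; V_A = Σ kqᵢ/rᵢ = -1.19×10⁴ V.
At B: distances to the source charges are 0.150 m, 0.448 m; V_B = Σ kqᵢ/rᵢ = 3.00×10⁵ V.
ΔV = V_B − V_A = 3.12×10⁵ V.
W_ext = qΔV = (-7.09×10⁻⁶ C)(3.12×10⁵ V) = -2.21 J.

-2.21 J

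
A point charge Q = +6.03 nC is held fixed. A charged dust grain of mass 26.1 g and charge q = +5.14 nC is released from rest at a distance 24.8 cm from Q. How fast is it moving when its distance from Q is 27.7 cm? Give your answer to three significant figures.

3.00×10⁻³ m/s

Only the electrostatic force acts, so mechanical energy is conserved: ½mv² = U₁ − U₂ = kQq(1/r₁ − 1/r₂).
U₁ − U₂ = (8.99×10⁹ N·m²/C²)(6.03×10⁻⁹ C)(5.14×10⁻⁹ C)(1/0.248 − 1/0.277) = 1.18×10⁻⁷ J.
v = √(2·1.18×10⁻⁷/0.0261) = 3.00×10⁻³ m/s.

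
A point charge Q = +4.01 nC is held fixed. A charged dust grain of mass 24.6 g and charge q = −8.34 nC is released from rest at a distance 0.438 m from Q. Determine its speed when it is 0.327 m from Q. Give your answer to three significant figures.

4.35×10⁻³ m/s

Only the electrostatic force acts, so mechanical energy is conserved: ½mv² = U₁ − U₂ = kQq(1/r₁ − 1/r₂).
U₁ − U₂ = (8.99×10⁹ N·m²/C²)(4.01×10⁻⁹ C)(-8.34×10⁻⁹ C)(1/0.438 − 1/0.327) = 2.33×10⁻⁷ J.
v = √(2·2.33×10⁻⁷/0.0246) = 4.35×10⁻³ m/s.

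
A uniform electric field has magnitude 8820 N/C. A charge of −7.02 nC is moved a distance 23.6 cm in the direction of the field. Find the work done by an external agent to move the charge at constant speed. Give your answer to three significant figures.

The potential change for a displacement 23.6 cm in the direction of the field is ΔV = −Ed = -2080 V.
W_ext = qΔV = 1.46×10⁻⁵ J.

1.46×10⁻⁵ J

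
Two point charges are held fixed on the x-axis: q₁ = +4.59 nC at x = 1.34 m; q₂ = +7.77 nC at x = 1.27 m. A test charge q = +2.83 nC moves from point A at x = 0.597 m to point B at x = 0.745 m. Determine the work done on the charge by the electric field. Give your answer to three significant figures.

The work done by the electric force is W_field = −ΔU = −q(V_B − V_A) = q(V_A − V_B).
At A: distances to the source charges are 0.743 m, 0.673 m; V_A = Σ kqᵢ/rᵢ = 159 V.
At B: distances to the source charges are 0.595 m, 0.525 m; V_B = Σ kqᵢ/rᵢ = 202 V.
ΔV = V_B − V_A = 43.1 V.
W_field = −qΔV = −(2.83×10⁻⁹ C)(43.1 V) = -1.22×10⁻⁷ J.

-1.22×10⁻⁷ J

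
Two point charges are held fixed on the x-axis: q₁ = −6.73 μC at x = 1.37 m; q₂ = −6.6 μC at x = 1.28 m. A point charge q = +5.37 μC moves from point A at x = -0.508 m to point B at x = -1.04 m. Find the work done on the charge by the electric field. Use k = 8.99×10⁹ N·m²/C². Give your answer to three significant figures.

-0.0791 J

The work done by the electric force is W_field = −ΔU = −q(V_B − V_A) = q(V_A − V_B).
At A: distances to the source charges are 1.88 m, 1.79 m; V_A = Σ kqᵢ/rᵢ = -6.54×10⁴ V.
At B: distances to the source charges are 2.41 m, 2.32 m; V_B = Σ kqᵢ/rᵢ = -5.07×10⁴ V.
ΔV = V_B − V_A = 1.47×10⁴ V.
W_field = −qΔV = −(5.37×10⁻⁶ C)(1.47×10⁴ V) = -0.0791 J.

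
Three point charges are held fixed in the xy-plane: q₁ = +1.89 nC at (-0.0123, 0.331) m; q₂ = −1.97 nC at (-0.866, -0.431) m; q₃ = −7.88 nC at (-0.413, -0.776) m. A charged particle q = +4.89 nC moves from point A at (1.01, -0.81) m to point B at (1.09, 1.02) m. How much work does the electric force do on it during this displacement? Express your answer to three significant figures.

-1.15×10⁻⁷ J

The work done by the electric force is W_field = −ΔU = −q(V_B − V_A) = q(V_A − V_B).
At A: distances to the source charges are 1.53 m, 1.91 m, 1.42 m; V_A = Σ kqᵢ/rᵢ = -47.9 V.
At B: distances to the source charges are 1.30 m, 2.44 m, 2.34 m; V_B = Σ kqᵢ/rᵢ = -24.5 V.
ΔV = V_B − V_A = 23.5 V.
W_field = −qΔV = −(4.89×10⁻⁹ C)(23.5 V) = -1.15×10⁻⁷ J.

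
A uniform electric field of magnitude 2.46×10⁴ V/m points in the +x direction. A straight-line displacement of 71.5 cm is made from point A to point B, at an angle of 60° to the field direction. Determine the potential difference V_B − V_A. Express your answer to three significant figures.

-8790 V

Only the component of displacement along E changes the potential: ΔV = −E·d·cosθ.
ΔV = −(2.46×10⁴ V/m)(0.715 m)cos60° = -8790 V.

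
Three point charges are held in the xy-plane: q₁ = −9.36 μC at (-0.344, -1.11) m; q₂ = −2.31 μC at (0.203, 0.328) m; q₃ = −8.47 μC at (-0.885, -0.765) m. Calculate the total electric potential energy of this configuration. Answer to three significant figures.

1.35 J

The assembly work is the sum of pairwise potential energies, U = Σ_{i<j} kqᵢqⱼ/rᵢⱼ.
Pair separations: r₁₂ = 1.54 m, r₁₃ = 0.642 m, r₂₃ = 1.54 m.
U = (0.126) + (1.11) + (0.114) = 1.35 J.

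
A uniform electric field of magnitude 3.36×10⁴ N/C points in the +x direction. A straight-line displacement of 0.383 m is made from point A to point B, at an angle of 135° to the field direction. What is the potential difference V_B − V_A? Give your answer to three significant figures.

Only the component of displacement along E changes the potential: ΔV = −E·d·cosθ.
ΔV = −(3.36×10⁴ V/m)(0.383 m)cos135° = 9100 V.

9100 V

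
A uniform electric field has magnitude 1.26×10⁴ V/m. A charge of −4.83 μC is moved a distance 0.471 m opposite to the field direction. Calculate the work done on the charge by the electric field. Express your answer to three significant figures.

0.0287 J

The potential change for a displacement 0.471 m opposite to the field direction is ΔV = +Ed = 5930 V.
W_field = −qΔV = 0.0287 J.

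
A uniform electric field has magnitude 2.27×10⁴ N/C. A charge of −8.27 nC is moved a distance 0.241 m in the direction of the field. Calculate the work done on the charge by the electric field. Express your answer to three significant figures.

The potential change for a displacement 0.241 m in the direction of the field is ΔV = −Ed = -5470 V.
W_field = −qΔV = -4.52×10⁻⁵ J.

-4.52×10⁻⁵ J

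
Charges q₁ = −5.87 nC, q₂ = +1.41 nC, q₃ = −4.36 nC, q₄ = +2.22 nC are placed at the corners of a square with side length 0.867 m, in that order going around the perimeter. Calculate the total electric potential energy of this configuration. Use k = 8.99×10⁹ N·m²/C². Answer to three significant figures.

The work to assemble the configuration equals its total potential energy, U = Σ kqᵢqⱼ/rᵢⱼ over all pairs.
The four side pairs have separation 0.867 m and the two diagonal pairs 1.23 m.
Summing all 6 pair terms gives U = -1.74×10⁻⁷ J.

-1.74×10⁻⁷ J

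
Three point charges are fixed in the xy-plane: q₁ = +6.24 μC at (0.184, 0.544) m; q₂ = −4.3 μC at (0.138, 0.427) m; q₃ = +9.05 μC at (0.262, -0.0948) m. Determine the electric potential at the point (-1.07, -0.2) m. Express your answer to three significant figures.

The total potential is the scalar sum of each charge's contribution, V = Σ kqᵢ/rᵢ.
Distances from the field point to each charge: r₁ = 1.46 m, r₂ = 1.36 m, r₃ = 1.34 m.
V = k[(6.24×10⁻⁶)/(1.46) + (-4.30×10⁻⁶)/(1.36) + (9.05×10⁻⁶)/(1.34)] = 7.10×10⁴ V.

7.10×10⁴ V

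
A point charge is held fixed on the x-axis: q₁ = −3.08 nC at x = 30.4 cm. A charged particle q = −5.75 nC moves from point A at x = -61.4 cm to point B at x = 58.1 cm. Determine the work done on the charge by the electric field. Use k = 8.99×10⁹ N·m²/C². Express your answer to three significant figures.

-4.01×10⁻⁷ J

The work done by the electric force is W_field = −ΔU = −q(V_B − V_A) = q(V_A − V_B).
At A: distance to the source charge is 0.918 m; V_A = kq₁/r = -30.2 V.
At B: distance to the source charge is 0.277 m; V_B = kq₁/r = -100 V.
ΔV = V_B − V_A = -69.8 V.
W_field = −qΔV = −(-5.75×10⁻⁹ C)(-69.8 V) = -4.01×10⁻⁷ J.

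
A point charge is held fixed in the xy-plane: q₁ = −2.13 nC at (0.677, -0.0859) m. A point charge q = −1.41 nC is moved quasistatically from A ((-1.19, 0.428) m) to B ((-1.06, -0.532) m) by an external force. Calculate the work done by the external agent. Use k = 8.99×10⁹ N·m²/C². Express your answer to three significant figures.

For quasistatic motion the external work equals the change in potential energy: W_ext = qΔV = q(V_B − V_A).
At A: distance to the source charge is 1.94 m; V_A = kq₁/r = -9.89 V.
At B: distance to the source charge is 1.79 m; V_B = kq₁/r = -10.7 V.
ΔV = V_B − V_A = -0.789 V.
W_ext = qΔV = (-1.41×10⁻⁹ C)(-0.789 V) = 1.11×10⁻⁹ J.

1.11×10⁻⁹ J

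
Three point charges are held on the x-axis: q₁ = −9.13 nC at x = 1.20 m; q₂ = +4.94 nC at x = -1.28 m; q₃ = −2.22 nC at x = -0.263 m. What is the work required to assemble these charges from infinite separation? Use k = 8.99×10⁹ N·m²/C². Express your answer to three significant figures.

-1.36×10⁻⁷ J

The assembly work is the sum of pairwise potential energies, U = Σ_{i<j} kqᵢqⱼ/rᵢⱼ.
Pair separations: r₁₂ = 2.48 m, r₁₃ = 1.46 m, r₂₃ = 1.02 m.
U = (-1.63×10⁻⁷) + (1.25×10⁻⁷) + (-9.69×10⁻⁸) = -1.36×10⁻⁷ J.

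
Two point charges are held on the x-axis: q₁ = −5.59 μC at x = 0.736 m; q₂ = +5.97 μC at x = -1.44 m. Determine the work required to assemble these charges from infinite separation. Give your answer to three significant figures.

-0.138 J

The assembly work is the sum of pairwise potential energies, U = Σ_{i<j} kqᵢqⱼ/rᵢⱼ.
Pair separations: r₁₂ = 2.18 m.
U = (-0.138) = -0.138 J.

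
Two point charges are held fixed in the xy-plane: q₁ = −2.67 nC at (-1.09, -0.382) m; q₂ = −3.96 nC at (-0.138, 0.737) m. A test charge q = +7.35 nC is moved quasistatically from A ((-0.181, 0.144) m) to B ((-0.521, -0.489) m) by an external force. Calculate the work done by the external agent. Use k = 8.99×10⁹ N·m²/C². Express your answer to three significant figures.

For quasistatic motion the external work equals the change in potential energy: W_ext = qΔV = q(V_B − V_A).
At A: distances to the source charges are 1.05 m, 0.595 m; V_A = Σ kqᵢ/rᵢ = -82.7 V.
At B: distances to the source charges are 0.579 m, 1.28 m; V_B = Σ kqᵢ/rᵢ = -69.2 V.
ΔV = V_B − V_A = 13.6 V.
W_ext = qΔV = (7.35×10⁻⁹ C)(13.6 V) = 9.96×10⁻⁸ J.

9.96×10⁻⁸ J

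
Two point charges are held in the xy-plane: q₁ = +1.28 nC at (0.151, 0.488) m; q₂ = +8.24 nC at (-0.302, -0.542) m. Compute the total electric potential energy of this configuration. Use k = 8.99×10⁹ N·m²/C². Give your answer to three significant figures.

8.43×10⁻⁸ J

The assembly work is the sum of pairwise potential energies, U = Σ_{i<j} kqᵢqⱼ/rᵢⱼ.
Pair separations: r₁₂ = 1.13 m.
U = (8.43×10⁻⁸) = 8.43×10⁻⁸ J.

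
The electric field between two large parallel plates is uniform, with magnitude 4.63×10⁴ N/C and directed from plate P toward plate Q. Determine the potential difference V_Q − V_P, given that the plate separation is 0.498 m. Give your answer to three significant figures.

-2.31×10⁴ V

In a uniform field, potential decreases in the direction of E: ΔV = −E·d for a displacement d parallel to E.
Going from P to Q is a displacement of 0.498 m along the field, so V_Q − V_P = −Ed = -2.31×10⁴ V.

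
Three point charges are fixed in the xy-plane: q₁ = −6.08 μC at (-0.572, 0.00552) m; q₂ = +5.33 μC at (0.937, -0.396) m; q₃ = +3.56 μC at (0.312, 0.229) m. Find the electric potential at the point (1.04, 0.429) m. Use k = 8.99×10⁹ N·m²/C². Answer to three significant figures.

The total potential is the scalar sum of each charge's contribution, V = Σ kqᵢ/rᵢ.
Distances from the field point to each charge: r₁ = 1.67 m, r₂ = 0.831 m, r₃ = 0.755 m.
V = k[(-6.08×10⁻⁶)/(1.67) + (5.33×10⁻⁶)/(0.831) + (3.56×10⁻⁶)/(0.755)] = 6.72×10⁴ V.

6.72×10⁴ V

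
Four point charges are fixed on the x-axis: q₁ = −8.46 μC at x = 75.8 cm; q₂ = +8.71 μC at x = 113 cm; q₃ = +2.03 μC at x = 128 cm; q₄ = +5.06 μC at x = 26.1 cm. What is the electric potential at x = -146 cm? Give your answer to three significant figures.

2.90×10⁴ V

Electric potential is a scalar, so the contributions from each charge add algebraically: V = Σ kqᵢ/rᵢ.
Distances from the field point to each charge: r₁ = 2.22 m, r₂ = 2.59 m, r₃ = 2.74 m, r₄ = 1.72 m.
V = k[(-8.46×10⁻⁶)/(2.22) + (8.71×10⁻⁶)/(2.59) + (2.03×10⁻⁶)/(2.74) + (5.06×10⁻⁶)/(1.72)] = 2.90×10⁴ V.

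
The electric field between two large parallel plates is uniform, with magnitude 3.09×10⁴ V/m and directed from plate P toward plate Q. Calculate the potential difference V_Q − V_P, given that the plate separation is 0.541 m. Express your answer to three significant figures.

-1.67×10⁴ V

In a uniform field, potential decreases in the direction of E: ΔV = −E·d for a displacement d parallel to E.
Going from P to Q is a displacement of 0.541 m along the field, so V_Q − V_P = −Ed = -1.67×10⁴ V.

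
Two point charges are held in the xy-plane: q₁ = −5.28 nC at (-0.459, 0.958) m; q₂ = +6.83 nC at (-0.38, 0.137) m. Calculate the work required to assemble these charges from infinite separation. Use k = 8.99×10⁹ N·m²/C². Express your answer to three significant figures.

-3.93×10⁻⁷ J

The work to assemble the configuration equals its total potential energy, U = Σ kqᵢqⱼ/rᵢⱼ over all pairs.
Pair separations: r₁₂ = 0.825 m.
U = (-3.93×10⁻⁷) = -3.93×10⁻⁷ J.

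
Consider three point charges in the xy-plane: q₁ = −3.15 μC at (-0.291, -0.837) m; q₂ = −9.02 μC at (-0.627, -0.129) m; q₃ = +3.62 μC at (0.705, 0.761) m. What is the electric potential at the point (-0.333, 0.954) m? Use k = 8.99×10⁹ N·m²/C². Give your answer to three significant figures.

The total potential is the scalar sum of each charge's contribution, V = Σ kqᵢ/rᵢ.
Distances from the field point to each charge: r₁ = 1.79 m, r₂ = 1.12 m, r₃ = 1.06 m.
V = k[(-3.15×10⁻⁶)/(1.79) + (-9.02×10⁻⁶)/(1.12) + (3.62×10⁻⁶)/(1.06)] = -5.72×10⁴ V.

-5.72×10⁴ V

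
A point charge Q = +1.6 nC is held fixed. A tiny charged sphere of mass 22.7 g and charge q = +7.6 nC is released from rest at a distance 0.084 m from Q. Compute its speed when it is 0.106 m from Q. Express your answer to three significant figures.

4.88×10⁻³ m/s

Only the electrostatic force acts, so mechanical energy is conserved: ½mv² = U₁ − U₂ = kQq(1/r₁ − 1/r₂).
U₁ − U₂ = (8.99×10⁹ N·m²/C²)(1.60×10⁻⁹ C)(7.60×10⁻⁹ C)(1/0.0840 − 1/0.106) = 2.70×10⁻⁷ J.
v = √(2·2.70×10⁻⁷/0.0227) = 4.88×10⁻³ m/s.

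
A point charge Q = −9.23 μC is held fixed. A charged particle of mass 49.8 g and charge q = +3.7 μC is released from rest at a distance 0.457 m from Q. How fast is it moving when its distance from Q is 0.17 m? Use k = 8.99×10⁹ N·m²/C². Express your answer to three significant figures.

6.75 m/s

Only the electrostatic force acts, so mechanical energy is conserved: ½mv² = U₁ − U₂ = kQq(1/r₁ − 1/r₂).
U₁ − U₂ = (8.99×10⁹ N·m²/C²)(-9.23×10⁻⁶ C)(3.70×10⁻⁶ C)(1/0.457 − 1/0.170) = 1.13 J.
v = √(2·1.13/0.0498) = 6.75 m/s.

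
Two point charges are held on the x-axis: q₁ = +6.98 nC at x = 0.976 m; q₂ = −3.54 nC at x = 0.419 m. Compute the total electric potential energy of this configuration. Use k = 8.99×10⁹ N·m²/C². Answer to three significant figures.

The assembly work is the sum of pairwise potential energies, U = Σ_{i<j} kqᵢqⱼ/rᵢⱼ.
Pair separations: r₁₂ = 0.557 m.
U = (-3.99×10⁻⁷) = -3.99×10⁻⁷ J.

-3.99×10⁻⁷ J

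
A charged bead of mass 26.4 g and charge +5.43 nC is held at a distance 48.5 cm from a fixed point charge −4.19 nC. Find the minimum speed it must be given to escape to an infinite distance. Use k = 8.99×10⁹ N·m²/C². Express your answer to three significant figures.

5.65×10⁻³ m/s

To just escape, total mechanical energy must reach zero at infinity: ½mv²_min + U = 0, so ½mv²_min = −U = |kQq|/r.
|U| = |kQq|/r = (8.99×10⁹ N·m²/C²)(4.19×10⁻⁹)(5.43×10⁻⁹)/(0.485) = 4.22×10⁻⁷ J.
v_min = √(2|U|/m) = √(2·4.22×10⁻⁷/0.0264) = 5.65×10⁻³ m/s.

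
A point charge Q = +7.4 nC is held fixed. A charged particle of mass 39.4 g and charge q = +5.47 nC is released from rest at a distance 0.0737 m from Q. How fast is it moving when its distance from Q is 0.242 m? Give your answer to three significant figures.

Only the electrostatic force acts, so mechanical energy is conserved: ½mv² = U₁ − U₂ = kQq(1/r₁ − 1/r₂).
U₁ − U₂ = (8.99×10⁹ N·m²/C²)(7.40×10⁻⁹ C)(5.47×10⁻⁹ C)(1/0.0737 − 1/0.242) = 3.43×10⁻⁶ J.
v = √(2·3.43×10⁻⁶/0.0394) = 0.0132 m/s.

0.0132 m/s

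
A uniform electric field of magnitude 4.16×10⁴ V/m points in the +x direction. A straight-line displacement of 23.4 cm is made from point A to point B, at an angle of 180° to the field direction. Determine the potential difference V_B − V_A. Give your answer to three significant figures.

Only the component of displacement along E changes the potential: ΔV = −E·d·cosθ.
ΔV = −(4.16×10⁴ V/m)(0.234 m)cos180° = 9730 V.

9730 V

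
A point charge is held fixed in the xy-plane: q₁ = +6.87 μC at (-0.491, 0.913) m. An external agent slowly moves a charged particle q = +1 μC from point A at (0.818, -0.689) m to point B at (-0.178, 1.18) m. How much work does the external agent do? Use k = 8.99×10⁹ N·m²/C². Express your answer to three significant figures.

For quasistatic motion the external work equals the change in potential energy: W_ext = qΔV = q(V_B − V_A).
At A: distance to the source charge is 2.07 m; V_A = kq₁/r = 2.99×10⁴ V.
At B: distance to the source charge is 0.411 m; V_B = kq₁/r = 1.50×10⁵ V.
ΔV = V_B − V_A = 1.20×10⁵ V.
W_ext = qΔV = (1.00×10⁻⁶ C)(1.20×10⁵ V) = 0.120 J.

0.120 J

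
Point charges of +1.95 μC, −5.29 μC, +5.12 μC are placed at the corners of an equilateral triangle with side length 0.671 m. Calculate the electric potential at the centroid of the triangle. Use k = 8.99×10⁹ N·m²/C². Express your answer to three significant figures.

Electric potential is a scalar, so the contributions from each charge add algebraically: V = Σ kqᵢ/rᵢ.
The distance from each vertex to the centroid is a/√3 = 0.387 m.
V = k[(1.95×10⁻⁶)/(0.387) + (-5.29×10⁻⁶)/(0.387) + (5.12×10⁻⁶)/(0.387)] = 4.13×10⁴ V.

4.13×10⁴ V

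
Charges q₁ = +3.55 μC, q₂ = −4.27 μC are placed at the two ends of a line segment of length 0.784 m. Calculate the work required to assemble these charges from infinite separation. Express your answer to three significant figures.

The work to assemble the configuration equals its total potential energy, U = Σ kqᵢqⱼ/rᵢⱼ over all pairs.
The separation is r = 0.784 m.
U = (-0.174) = -0.174 J.

-0.174 J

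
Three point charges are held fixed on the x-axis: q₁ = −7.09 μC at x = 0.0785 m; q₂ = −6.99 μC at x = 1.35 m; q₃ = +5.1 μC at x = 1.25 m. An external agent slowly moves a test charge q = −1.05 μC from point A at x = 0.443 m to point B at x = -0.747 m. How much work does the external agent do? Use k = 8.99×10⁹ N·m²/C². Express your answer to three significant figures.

For quasistatic motion the external work equals the change in potential energy: W_ext = qΔV = q(V_B − V_A).
At A: distances to the source charges are 0.364 m, 0.907 m, 0.807 m; V_A = Σ kqᵢ/rᵢ = -1.87×10⁵ V.
At B: distances to the source charges are 0.826 m, 2.10 m, 2.00 m; V_B = Σ kqᵢ/rᵢ = -8.42×10⁴ V.
ΔV = V_B − V_A = 1.03×10⁵ V.
W_ext = qΔV = (-1.05×10⁻⁶ C)(1.03×10⁵ V) = -0.108 J.

-0.108 J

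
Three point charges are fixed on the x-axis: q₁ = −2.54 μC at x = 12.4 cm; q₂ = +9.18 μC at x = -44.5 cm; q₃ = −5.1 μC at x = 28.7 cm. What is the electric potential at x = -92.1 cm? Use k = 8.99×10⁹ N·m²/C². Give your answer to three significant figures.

1.14×10⁵ V

Electric potential is a scalar, so the contributions from each charge add algebraically: V = Σ kqᵢ/rᵢ.
Distances from the field point to each charge: r₁ = 1.04 m, r₂ = 0.476 m, r₃ = 1.21 m.
V = k[(-2.54×10⁻⁶)/(1.04) + (9.18×10⁻⁶)/(0.476) + (-5.10×10⁻⁶)/(1.21)] = 1.14×10⁵ V.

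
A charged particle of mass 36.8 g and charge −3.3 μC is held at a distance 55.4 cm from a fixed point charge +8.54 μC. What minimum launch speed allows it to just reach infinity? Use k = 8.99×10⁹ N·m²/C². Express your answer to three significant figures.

4.99 m/s

To just escape, total mechanical energy must reach zero at infinity: ½mv²_min + U = 0, so ½mv²_min = −U = |kQq|/r.
|U| = |kQq|/r = (8.99×10⁹ N·m²/C²)(8.54×10⁻⁶)(3.30×10⁻⁶)/(0.554) = 0.457 J.
v_min = √(2|U|/m) = √(2·0.457/0.0368) = 4.99 m/s.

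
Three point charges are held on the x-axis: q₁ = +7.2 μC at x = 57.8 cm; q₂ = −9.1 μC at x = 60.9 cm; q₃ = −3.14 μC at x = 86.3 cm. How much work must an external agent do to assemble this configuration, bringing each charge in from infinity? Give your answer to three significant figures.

The work to assemble the configuration equals its total potential energy, U = Σ kqᵢqⱼ/rᵢⱼ over all pairs.
Pair separations: r₁₂ = 0.0310 m, r₁₃ = 0.285 m, r₂₃ = 0.254 m.
U = (-19.0) + (-0.713) + (1.01) = -18.7 J.

-18.7 J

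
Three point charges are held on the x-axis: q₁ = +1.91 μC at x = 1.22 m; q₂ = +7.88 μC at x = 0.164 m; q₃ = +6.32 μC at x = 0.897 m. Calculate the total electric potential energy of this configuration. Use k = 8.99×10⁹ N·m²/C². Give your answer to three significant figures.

The work to assemble the configuration equals its total potential energy, U = Σ kqᵢqⱼ/rᵢⱼ over all pairs.
Pair separations: r₁₂ = 1.06 m, r₁₃ = 0.323 m, r₂₃ = 0.733 m.
U = (0.128) + (0.336) + (0.611) = 1.07 J.

1.07 J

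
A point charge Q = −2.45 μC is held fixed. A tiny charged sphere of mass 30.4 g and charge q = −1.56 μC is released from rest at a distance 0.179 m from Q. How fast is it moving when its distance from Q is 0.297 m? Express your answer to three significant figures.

Only the electrostatic force acts, so mechanical energy is conserved: ½mv² = U₁ − U₂ = kQq(1/r₁ − 1/r₂).
U₁ − U₂ = (8.99×10⁹ N·m²/C²)(-2.45×10⁻⁶ C)(-1.56×10⁻⁶ C)(1/0.179 − 1/0.297) = 0.0763 J.
v = √(2·0.0763/0.0304) = 2.24 m/s.

2.24 m/s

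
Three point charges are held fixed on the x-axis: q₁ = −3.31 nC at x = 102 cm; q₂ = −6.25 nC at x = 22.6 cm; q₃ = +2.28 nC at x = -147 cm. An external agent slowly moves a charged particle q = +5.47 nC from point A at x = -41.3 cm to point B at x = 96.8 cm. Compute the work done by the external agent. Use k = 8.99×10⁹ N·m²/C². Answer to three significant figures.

-3.01×10⁻⁶ J

For quasistatic motion the external work equals the change in potential energy: W_ext = qΔV = q(V_B − V_A).
At A: distances to the source charges are 1.43 m, 0.639 m, 1.06 m; V_A = Σ kqᵢ/rᵢ = -89.3 V.
At B: distances to the source charges are 0.0520 m, 0.742 m, 2.44 m; V_B = Σ kqᵢ/rᵢ = -640 V.
ΔV = V_B − V_A = -550 V.
W_ext = qΔV = (5.47×10⁻⁹ C)(-550 V) = -3.01×10⁻⁶ J.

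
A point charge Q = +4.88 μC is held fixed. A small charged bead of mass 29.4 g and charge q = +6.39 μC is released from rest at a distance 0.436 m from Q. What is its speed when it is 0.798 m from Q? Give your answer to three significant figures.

Only the electrostatic force acts, so mechanical energy is conserved: ½mv² = U₁ − U₂ = kQq(1/r₁ − 1/r₂).
U₁ − U₂ = (8.99×10⁹ N·m²/C²)(4.88×10⁻⁶ C)(6.39×10⁻⁶ C)(1/0.436 − 1/0.798) = 0.292 J.
v = √(2·0.292/0.0294) = 4.45 m/s.

4.45 m/s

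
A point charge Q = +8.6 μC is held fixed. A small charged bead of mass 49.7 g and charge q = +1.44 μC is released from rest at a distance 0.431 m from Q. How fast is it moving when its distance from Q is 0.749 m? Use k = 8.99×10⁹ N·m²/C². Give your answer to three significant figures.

Only the electrostatic force acts, so mechanical energy is conserved: ½mv² = U₁ − U₂ = kQq(1/r₁ − 1/r₂).
U₁ − U₂ = (8.99×10⁹ N·m²/C²)(8.60×10⁻⁶ C)(1.44×10⁻⁶ C)(1/0.431 − 1/0.749) = 0.110 J.
v = √(2·0.110/0.0497) = 2.10 m/s.

2.10 m/s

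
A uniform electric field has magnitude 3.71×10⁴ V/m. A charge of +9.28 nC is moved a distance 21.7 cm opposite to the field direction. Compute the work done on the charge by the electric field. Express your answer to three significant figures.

-7.47×10⁻⁵ J

The potential change for a displacement 21.7 cm opposite to the field direction is ΔV = +Ed = 8050 V.
W_field = −qΔV = -7.47×10⁻⁵ J.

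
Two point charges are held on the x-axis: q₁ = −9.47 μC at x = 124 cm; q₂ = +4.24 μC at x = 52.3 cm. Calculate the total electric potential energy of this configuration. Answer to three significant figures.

The assembly work is the sum of pairwise potential energies, U = Σ_{i<j} kqᵢqⱼ/rᵢⱼ.
Pair separations: r₁₂ = 0.717 m.
U = (-0.503) = -0.503 J.

-0.503 J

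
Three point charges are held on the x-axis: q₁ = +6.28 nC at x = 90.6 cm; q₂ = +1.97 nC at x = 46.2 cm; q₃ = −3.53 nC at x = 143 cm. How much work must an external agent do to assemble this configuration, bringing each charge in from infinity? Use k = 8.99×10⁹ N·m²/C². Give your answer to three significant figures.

The work to assemble the configuration equals its total potential energy, U = Σ kqᵢqⱼ/rᵢⱼ over all pairs.
Pair separations: r₁₂ = 0.444 m, r₁₃ = 0.524 m, r₂₃ = 0.968 m.
U = (2.50×10⁻⁷) + (-3.80×10⁻⁷) + (-6.46×10⁻⁸) = -1.94×10⁻⁷ J.

-1.94×10⁻⁷ J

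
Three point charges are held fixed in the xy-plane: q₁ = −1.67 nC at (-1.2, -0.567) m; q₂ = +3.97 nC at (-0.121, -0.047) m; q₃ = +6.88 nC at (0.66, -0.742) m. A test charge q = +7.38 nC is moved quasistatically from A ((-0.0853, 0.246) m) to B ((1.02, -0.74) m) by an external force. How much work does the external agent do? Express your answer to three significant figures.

For quasistatic motion the external work equals the change in potential energy: W_ext = qΔV = q(V_B − V_A).
At A: distances to the source charges are 1.38 m, 0.295 m, 1.24 m; V_A = Σ kqᵢ/rᵢ = 160 V.
At B: distances to the source charges are 2.23 m, 1.33 m, 0.360 m; V_B = Σ kqᵢ/rᵢ = 192 V.
ΔV = V_B − V_A = 31.8 V.
W_ext = qΔV = (7.38×10⁻⁹ C)(31.8 V) = 2.35×10⁻⁷ J.

2.35×10⁻⁷ J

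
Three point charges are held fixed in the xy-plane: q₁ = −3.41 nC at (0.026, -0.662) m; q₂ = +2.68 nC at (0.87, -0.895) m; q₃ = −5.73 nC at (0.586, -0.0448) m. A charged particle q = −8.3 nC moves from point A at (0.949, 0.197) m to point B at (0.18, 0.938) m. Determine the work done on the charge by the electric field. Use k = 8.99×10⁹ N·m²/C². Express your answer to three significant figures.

5.41×10⁻⁷ J

The work done by the electric force is W_field = −ΔU = −q(V_B − V_A) = q(V_A − V_B).
At A: distances to the source charges are 1.26 m, 1.09 m, 0.436 m; V_A = Σ kqᵢ/rᵢ = -120 V.
At B: distances to the source charges are 1.61 m, 1.96 m, 1.06 m; V_B = Σ kqᵢ/rᵢ = -55.2 V.
ΔV = V_B − V_A = 65.2 V.
W_field = −qΔV = −(-8.30×10⁻⁹ C)(65.2 V) = 5.41×10⁻⁷ J.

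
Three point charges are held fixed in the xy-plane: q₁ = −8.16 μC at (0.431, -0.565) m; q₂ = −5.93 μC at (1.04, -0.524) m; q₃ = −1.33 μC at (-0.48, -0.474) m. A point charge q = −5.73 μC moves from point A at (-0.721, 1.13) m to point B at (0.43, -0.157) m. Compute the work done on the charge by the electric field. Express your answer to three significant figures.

-1.16 J

The work done by the electric force is W_field = −ΔU = −q(V_B − V_A) = q(V_A − V_B).
At A: distances to the source charges are 2.05 m, 2.42 m, 1.62 m; V_A = Σ kqᵢ/rᵢ = -6.52×10⁴ V.
At B: distances to the source charges are 0.408 m, 0.712 m, 0.964 m; V_B = Σ kqᵢ/rᵢ = -2.67×10⁵ V.
ΔV = V_B − V_A = -2.02×10⁵ V.
W_field = −qΔV = −(-5.73×10⁻⁶ C)(-2.02×10⁵ V) = -1.16 J.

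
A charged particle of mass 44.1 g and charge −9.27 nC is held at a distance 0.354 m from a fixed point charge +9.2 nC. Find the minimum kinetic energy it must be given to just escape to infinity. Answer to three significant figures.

To just escape, total mechanical energy must reach zero at infinity: ½mv²_min + U = 0, so ½mv²_min = −U = |kQq|/r.
|U| = |kQq|/r = (8.99×10⁹ N·m²/C²)(9.20×10⁻⁹)(9.27×10⁻⁹)/(0.354) = 2.17×10⁻⁶ J.

2.17×10⁻⁶ J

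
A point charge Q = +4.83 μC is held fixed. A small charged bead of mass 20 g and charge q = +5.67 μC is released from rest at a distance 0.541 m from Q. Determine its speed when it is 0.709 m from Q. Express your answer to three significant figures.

3.28 m/s

Only the electrostatic force acts, so mechanical energy is conserved: ½mv² = U₁ − U₂ = kQq(1/r₁ − 1/r₂).
U₁ − U₂ = (8.99×10⁹ N·m²/C²)(4.83×10⁻⁶ C)(5.67×10⁻⁶ C)(1/0.541 − 1/0.709) = 0.108 J.
v = √(2·0.108/0.0200) = 3.28 m/s.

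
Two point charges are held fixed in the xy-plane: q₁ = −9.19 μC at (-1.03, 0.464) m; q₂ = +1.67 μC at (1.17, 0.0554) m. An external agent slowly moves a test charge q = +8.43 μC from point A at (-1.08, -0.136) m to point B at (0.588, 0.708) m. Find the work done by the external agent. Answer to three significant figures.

For quasistatic motion the external work equals the change in potential energy: W_ext = qΔV = q(V_B − V_A).
At A: distances to the source charges are 0.602 m, 2.26 m; V_A = Σ kqᵢ/rᵢ = -1.31×10⁵ V.
At B: distances to the source charges are 1.64 m, 0.874 m; V_B = Σ kqᵢ/rᵢ = -3.33×10⁴ V.
ΔV = V_B − V_A = 9.73×10⁴ V.
W_ext = qΔV = (8.43×10⁻⁶ C)(9.73×10⁴ V) = 0.820 J.

0.820 J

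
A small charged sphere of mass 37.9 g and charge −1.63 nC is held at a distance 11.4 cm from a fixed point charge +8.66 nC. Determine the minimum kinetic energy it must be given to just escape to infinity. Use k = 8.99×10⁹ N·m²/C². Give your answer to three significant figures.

1.11×10⁻⁶ J

To just escape, total mechanical energy must reach zero at infinity: ½mv²_min + U = 0, so ½mv²_min = −U = |kQq|/r.
|U| = |kQq|/r = (8.99×10⁹ N·m²/C²)(8.66×10⁻⁹)(1.63×10⁻⁹)/(0.114) = 1.11×10⁻⁶ J.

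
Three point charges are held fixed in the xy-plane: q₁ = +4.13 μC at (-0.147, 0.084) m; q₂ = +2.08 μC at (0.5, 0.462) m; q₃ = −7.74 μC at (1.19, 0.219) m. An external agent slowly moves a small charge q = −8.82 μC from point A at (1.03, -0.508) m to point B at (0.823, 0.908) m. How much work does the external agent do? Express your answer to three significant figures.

For quasistatic motion the external work equals the change in potential energy: W_ext = qΔV = q(V_B − V_A).
At A: distances to the source charges are 1.32 m, 1.11 m, 0.744 m; V_A = Σ kqᵢ/rᵢ = -4.84×10⁴ V.
At B: distances to the source charges are 1.27 m, 0.551 m, 0.781 m; V_B = Σ kqᵢ/rᵢ = -2.60×10⁴ V.
ΔV = V_B − V_A = 2.24×10⁴ V.
W_ext = qΔV = (-8.82×10⁻⁶ C)(2.24×10⁴ V) = -0.197 J.

-0.197 J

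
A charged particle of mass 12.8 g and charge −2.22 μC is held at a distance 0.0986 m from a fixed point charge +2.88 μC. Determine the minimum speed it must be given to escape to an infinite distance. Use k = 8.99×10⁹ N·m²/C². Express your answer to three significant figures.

9.54 m/s

To just escape, total mechanical energy must reach zero at infinity: ½mv²_min + U = 0, so ½mv²_min = −U = |kQq|/r.
|U| = |kQq|/r = (8.99×10⁹ N·m²/C²)(2.88×10⁻⁶)(2.22×10⁻⁶)/(0.0986) = 0.583 J.
v_min = √(2|U|/m) = √(2·0.583/0.0128) = 9.54 m/s.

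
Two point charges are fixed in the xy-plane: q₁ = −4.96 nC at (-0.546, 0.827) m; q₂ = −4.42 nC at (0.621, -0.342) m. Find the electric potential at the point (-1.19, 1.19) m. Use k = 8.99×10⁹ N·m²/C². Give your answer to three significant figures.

-77.1 V

The total potential is the scalar sum of each charge's contribution, V = Σ kqᵢ/rᵢ.
Distances from the field point to each charge: r₁ = 0.739 m, r₂ = 2.37 m.
V = k[(-4.96×10⁻⁹)/(0.739) + (-4.42×10⁻⁹)/(2.37)] = -77.1 V.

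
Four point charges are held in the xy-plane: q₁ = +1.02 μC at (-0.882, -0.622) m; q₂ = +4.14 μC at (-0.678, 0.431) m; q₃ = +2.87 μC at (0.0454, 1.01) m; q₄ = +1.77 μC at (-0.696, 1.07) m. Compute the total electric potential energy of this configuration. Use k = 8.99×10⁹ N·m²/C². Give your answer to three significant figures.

0.339 J

The assembly work is the sum of pairwise potential energies, U = Σ_{i<j} kqᵢqⱼ/rᵢⱼ.
Pair separations: r₁₂ = 1.07 m, r₁₃ = 1.88 m, r₁₄ = 1.70 m, r₂₃ = 0.927 m, r₂₄ = 0.639 m, r₃₄ = 0.744 m.
Summing all 6 pair terms gives U = 0.339 J.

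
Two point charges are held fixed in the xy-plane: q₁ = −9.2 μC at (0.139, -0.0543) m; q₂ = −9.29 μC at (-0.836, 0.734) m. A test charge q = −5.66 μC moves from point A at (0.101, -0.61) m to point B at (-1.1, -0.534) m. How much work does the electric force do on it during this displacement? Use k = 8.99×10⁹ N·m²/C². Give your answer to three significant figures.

0.412 J

The work done by the electric force is W_field = −ΔU = −q(V_B − V_A) = q(V_A − V_B).
At A: distances to the source charges are 0.557 m, 1.64 m; V_A = Σ kqᵢ/rᵢ = -1.99×10⁵ V.
At B: distances to the source charges are 1.33 m, 1.30 m; V_B = Σ kqᵢ/rᵢ = -1.27×10⁵ V.
ΔV = V_B − V_A = 7.27×10⁴ V.
W_field = −qΔV = −(-5.66×10⁻⁶ C)(7.27×10⁴ V) = 0.412 J.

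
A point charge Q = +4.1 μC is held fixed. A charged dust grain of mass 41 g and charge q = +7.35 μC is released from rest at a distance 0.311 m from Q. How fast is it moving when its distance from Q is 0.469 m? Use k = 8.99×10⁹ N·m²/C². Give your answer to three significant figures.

3.78 m/s

Only the electrostatic force acts, so mechanical energy is conserved: ½mv² = U₁ − U₂ = kQq(1/r₁ − 1/r₂).
U₁ − U₂ = (8.99×10⁹ N·m²/C²)(4.10×10⁻⁶ C)(7.35×10⁻⁶ C)(1/0.311 − 1/0.469) = 0.293 J.
v = √(2·0.293/0.0410) = 3.78 m/s.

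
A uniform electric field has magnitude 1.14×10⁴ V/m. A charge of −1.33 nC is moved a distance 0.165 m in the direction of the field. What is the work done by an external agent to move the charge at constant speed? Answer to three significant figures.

2.50×10⁻⁶ J

The potential change for a displacement 0.165 m in the direction of the field is ΔV = −Ed = -1880 V.
W_ext = qΔV = 2.50×10⁻⁶ J.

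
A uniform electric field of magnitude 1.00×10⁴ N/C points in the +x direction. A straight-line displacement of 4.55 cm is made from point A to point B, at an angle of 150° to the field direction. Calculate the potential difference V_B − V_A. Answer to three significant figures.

394 V

Only the component of displacement along E changes the potential: ΔV = −E·d·cosθ.
ΔV = −(1.00×10⁴ V/m)(0.0455 m)cos150° = 394 V.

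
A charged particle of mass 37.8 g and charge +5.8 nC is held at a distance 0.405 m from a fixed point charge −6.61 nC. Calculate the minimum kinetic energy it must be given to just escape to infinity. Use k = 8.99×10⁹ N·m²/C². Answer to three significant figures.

8.51×10⁻⁷ J

To just escape, total mechanical energy must reach zero at infinity: ½mv²_min + U = 0, so ½mv²_min = −U = |kQq|/r.
|U| = |kQq|/r = (8.99×10⁹ N·m²/C²)(6.61×10⁻⁹)(5.80×10⁻⁹)/(0.405) = 8.51×10⁻⁷ J.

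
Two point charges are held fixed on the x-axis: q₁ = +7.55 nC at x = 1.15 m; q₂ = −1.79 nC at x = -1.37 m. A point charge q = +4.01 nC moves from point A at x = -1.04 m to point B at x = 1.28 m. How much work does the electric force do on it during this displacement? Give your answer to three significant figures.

-2.14×10⁻⁶ J

The work done by the electric force is W_field = −ΔU = −q(V_B − V_A) = q(V_A − V_B).
At A: distances to the source charges are 2.19 m, 0.330 m; V_A = Σ kqᵢ/rᵢ = -17.8 V.
At B: distances to the source charges are 0.130 m, 2.65 m; V_B = Σ kqᵢ/rᵢ = 516 V.
ΔV = V_B − V_A = 534 V.
W_field = −qΔV = −(4.01×10⁻⁹ C)(534 V) = -2.14×10⁻⁶ J.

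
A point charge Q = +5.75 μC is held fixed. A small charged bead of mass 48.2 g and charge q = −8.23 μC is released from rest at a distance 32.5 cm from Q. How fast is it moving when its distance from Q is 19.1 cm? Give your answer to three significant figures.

Only the electrostatic force acts, so mechanical energy is conserved: ½mv² = U₁ − U₂ = kQq(1/r₁ − 1/r₂).
U₁ − U₂ = (8.99×10⁹ N·m²/C²)(5.75×10⁻⁶ C)(-8.23×10⁻⁶ C)(1/0.325 − 1/0.191) = 0.918 J.
v = √(2·0.918/0.0482) = 6.17 m/s.

6.17 m/s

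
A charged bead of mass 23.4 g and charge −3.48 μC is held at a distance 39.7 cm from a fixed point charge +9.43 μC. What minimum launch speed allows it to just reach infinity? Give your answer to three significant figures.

To just escape, total mechanical energy must reach zero at infinity: ½mv²_min + U = 0, so ½mv²_min = −U = |kQq|/r.
|U| = |kQq|/r = (8.99×10⁹ N·m²/C²)(9.43×10⁻⁶)(3.48×10⁻⁶)/(0.397) = 0.743 J.
v_min = √(2|U|/m) = √(2·0.743/0.0234) = 7.97 m/s.

7.97 m/s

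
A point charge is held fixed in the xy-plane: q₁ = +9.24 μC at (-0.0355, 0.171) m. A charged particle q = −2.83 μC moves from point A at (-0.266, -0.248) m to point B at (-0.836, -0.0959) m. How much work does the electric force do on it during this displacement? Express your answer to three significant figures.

The work done by the electric force is W_field = −ΔU = −q(V_B − V_A) = q(V_A − V_B).
At A: distance to the source charge is 0.478 m; V_A = kq₁/r = 1.74×10⁵ V.
At B: distance to the source charge is 0.844 m; V_B = kq₁/r = 9.84×10⁴ V.
ΔV = V_B − V_A = -7.53×10⁴ V.
W_field = −qΔV = −(-2.83×10⁻⁶ C)(-7.53×10⁴ V) = -0.213 J.

-0.213 J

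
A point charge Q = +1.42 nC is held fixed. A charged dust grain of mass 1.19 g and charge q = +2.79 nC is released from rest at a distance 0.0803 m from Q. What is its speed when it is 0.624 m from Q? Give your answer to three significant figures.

0.0255 m/s

Only the electrostatic force acts, so mechanical energy is conserved: ½mv² = U₁ − U₂ = kQq(1/r₁ − 1/r₂).
U₁ − U₂ = (8.99×10⁹ N·m²/C²)(1.42×10⁻⁹ C)(2.79×10⁻⁹ C)(1/0.0803 − 1/0.624) = 3.86×10⁻⁷ J.
v = √(2·3.86×10⁻⁷/1.19×10⁻³) = 0.0255 m/s.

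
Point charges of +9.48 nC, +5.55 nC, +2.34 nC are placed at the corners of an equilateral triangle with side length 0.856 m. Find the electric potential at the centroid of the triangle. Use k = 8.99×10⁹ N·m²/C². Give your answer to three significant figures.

Electric potential is a scalar, so the contributions from each charge add algebraically: V = Σ kqᵢ/rᵢ.
The distance from each vertex to the centroid is a/√3 = 0.494 m.
V = k[(9.48×10⁻⁹)/(0.494) + (5.55×10⁻⁹)/(0.494) + (2.34×10⁻⁹)/(0.494)] = 316 V.

316 V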